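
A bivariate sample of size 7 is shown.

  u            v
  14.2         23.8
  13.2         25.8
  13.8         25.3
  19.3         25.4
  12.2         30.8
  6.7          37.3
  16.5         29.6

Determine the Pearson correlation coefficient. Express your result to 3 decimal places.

-0.734

n = 7, Σu = 95.9, Σv = 198, Σu² = 1404.79, Σv² = 5733.42, Σuv = 2631.95
nΣuv − ΣuΣv = 18423.65 − 18988.2 = -564.55
nΣu² − (Σu)² = 9833.53 − 9196.81 = 636.72; nΣv² − (Σv)² = 40133.94 − 39204 = 929.94
r = -564.55 / √(636.72 × 929.94) = -564.55 / 769.4877 ≈ -0.734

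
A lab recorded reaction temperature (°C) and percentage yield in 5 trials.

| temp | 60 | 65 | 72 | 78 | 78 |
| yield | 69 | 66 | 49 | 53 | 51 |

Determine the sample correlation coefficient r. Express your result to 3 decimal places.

-0.893

n = 5, Σx = 353, Σy = 288, Σx² = 25177, Σy² = 16928, Σxy = 20070
nΣxy − ΣxΣy = 100350 − 101664 = -1314
nΣx² − (Σx)² = 125885 − 124609 = 1276; nΣy² − (Σy)² = 84640 − 82944 = 1696
r = -1314 / √(1276 × 1696) = -1314 / 1471.0867 ≈ -0.893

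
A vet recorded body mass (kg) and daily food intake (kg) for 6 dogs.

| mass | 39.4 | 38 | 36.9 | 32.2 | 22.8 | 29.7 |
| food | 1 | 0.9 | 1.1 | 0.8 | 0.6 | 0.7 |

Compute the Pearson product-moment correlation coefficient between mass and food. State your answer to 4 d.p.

n = 6, Σx = 199, Σy = 5.1, Σx² = 6796.74, Σy² = 4.51, Σxy = 174.42
nΣxy − ΣxΣy = 1046.52 − 1014.9 = 31.62
nΣx² − (Σx)² = 40780.44 − 39601 = 1179.44; nΣy² − (Σy)² = 27.06 − 26.01 = 1.05
r = 31.62 / √(1179.44 × 1.05) = 31.62 / 35.1911 ≈ 0.8985

0.8985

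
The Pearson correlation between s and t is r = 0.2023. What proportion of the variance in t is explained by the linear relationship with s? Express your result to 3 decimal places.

0.041

r² = (0.2023)² = 0.041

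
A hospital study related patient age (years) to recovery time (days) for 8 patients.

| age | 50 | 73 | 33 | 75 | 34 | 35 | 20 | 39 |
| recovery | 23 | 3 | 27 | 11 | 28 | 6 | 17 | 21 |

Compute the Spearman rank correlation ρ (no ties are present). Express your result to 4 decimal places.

Rank age: 6, 7, 2, 8, 3, 4, 1, 5
Rank recovery: 6, 1, 7, 3, 8, 2, 4, 5
d = rank(age) − rank(recovery): 0, 6, -5, 5, -5, 2, -3, 0; Σd² = 124
ρ = 1 − 6Σd² / [n(n²−1)] = 1 − 6×124 / (8×63) = 1 − 744/504 ≈ -0.4762

-0.4762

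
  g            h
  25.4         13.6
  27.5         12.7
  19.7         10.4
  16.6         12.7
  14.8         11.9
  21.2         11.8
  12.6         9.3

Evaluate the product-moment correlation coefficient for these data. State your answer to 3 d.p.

0.655

n = 7, Σg = 137.8, Σh = 82.4, Σg² = 2892.3, Σh² = 983.04, Σgh = 1653.85
nΣgh − ΣgΣh = 11576.95 − 11354.72 = 222.23
nΣg² − (Σg)² = 20246.1 − 18988.84 = 1257.26; nΣh² − (Σh)² = 6881.28 − 6789.76 = 91.52
r = 222.23 / √(1257.26 × 91.52) = 222.23 / 339.2115 ≈ 0.655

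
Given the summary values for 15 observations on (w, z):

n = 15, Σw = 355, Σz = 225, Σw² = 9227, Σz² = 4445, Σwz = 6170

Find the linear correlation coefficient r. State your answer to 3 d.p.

r = (nΣwz − ΣwΣz) / √[(nΣw² − (Σw)²)(nΣz² − (Σz)²)]
Numerator: 15×6170 − 355×225 = 12675
Denominator: √[(138405 − 126025)(66675 − 50625)] = √[12380 × 16050] = 14096.0633
r = 12675 / 14096.0633 ≈ 0.899

0.899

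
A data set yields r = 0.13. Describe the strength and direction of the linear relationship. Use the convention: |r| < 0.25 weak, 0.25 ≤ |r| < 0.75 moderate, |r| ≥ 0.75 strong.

weak positive

r = 0.13 > 0 so the relationship is positive.
|r| = 0.13, which falls in the weak range.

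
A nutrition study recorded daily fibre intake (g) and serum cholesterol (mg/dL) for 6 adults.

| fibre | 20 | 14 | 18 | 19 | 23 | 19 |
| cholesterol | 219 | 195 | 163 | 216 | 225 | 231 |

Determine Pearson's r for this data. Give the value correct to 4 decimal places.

0.5112

n = 6, Σx = 113, Σy = 1249, Σx² = 2171, Σy² = 263197, Σxy = 23712
nΣxy − ΣxΣy = 142272 − 141137 = 1135
nΣx² − (Σx)² = 13026 − 12769 = 257; nΣy² − (Σy)² = 1579182 − 1560001 = 19181
r = 1135 / √(257 × 19181) = 1135 / 2220.2516 ≈ 0.5112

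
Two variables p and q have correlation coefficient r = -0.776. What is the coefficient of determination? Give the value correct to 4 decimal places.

r² = (-0.776)² = 0.6022

0.6022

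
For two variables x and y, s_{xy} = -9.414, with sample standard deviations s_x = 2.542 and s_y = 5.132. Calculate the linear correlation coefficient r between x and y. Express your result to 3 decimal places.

-0.722

r = Cov(x,y) / (s_x · s_y) = -9.414 / (2.542 × 5.132)
  = -9.414 / 13.0455 ≈ -0.722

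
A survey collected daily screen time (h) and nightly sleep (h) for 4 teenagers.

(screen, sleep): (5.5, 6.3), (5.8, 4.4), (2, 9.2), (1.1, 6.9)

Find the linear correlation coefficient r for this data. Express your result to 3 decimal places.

n = 4, Σx = 14.4, Σy = 26.8, Σx² = 69.1, Σy² = 191.3, Σxy = 86.16
nΣxy − ΣxΣy = 344.64 − 385.92 = -41.28
nΣx² − (Σx)² = 276.4 − 207.36 = 69.04; nΣy² − (Σy)² = 765.2 − 718.24 = 46.96
r = -41.28 / √(69.04 × 46.96) = -41.28 / 56.9396 ≈ -0.725

-0.725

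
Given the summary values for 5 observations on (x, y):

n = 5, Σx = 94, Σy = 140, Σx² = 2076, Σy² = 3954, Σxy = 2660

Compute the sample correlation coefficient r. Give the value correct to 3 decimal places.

0.273

r = (nΣxy − ΣxΣy) / √[(nΣx² − (Σx)²)(nΣy² − (Σy)²)]
Numerator: 5×2660 − 94×140 = 140
Denominator: √[(10380 − 8836)(19770 − 19600)] = √[1544 × 170] = 512.3280
r = 140 / 512.3280 ≈ 0.273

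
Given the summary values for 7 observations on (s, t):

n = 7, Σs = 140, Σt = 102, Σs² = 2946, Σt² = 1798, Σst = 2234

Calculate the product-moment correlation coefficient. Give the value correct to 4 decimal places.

0.9094

r = (nΣst − ΣsΣt) / √[(nΣs² − (Σs)²)(nΣt² − (Σt)²)]
Numerator: 7×2234 − 140×102 = 1358
Denominator: √[(20622 − 19600)(12586 − 10404)] = √[1022 × 2182] = 1493.3198
r = 1358 / 1493.3198 ≈ 0.9094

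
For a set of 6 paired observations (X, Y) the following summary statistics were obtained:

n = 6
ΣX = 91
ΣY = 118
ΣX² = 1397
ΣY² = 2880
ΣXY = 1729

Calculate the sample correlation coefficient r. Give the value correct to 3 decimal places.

-0.625

r = (nΣXY − ΣXΣY) / √[(nΣX² − (ΣX)²)(nΣY² − (ΣY)²)]
Numerator: 6×1729 − 91×118 = -364
Denominator: √[(8382 − 8281)(17280 − 13924)] = √[101 × 3356] = 582.1993
r = -364 / 582.1993 ≈ -0.625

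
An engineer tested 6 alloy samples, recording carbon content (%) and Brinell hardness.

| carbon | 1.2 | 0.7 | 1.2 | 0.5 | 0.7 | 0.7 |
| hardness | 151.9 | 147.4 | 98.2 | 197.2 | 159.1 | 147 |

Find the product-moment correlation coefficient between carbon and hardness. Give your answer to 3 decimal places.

-0.740

n = 6, Σx = 5, Σy = 900.8, Σx² = 4.6, Σy² = 140253.26, Σxy = 716.17
nΣxy − ΣxΣy = 4297.02 − 4504 = -206.98
nΣx² − (Σx)² = 27.6 − 25 = 2.6; nΣy² − (Σy)² = 841519.56 − 811440.64 = 30078.92
r = -206.98 / √(2.6 × 30078.92) = -206.98 / 279.6519 ≈ -0.740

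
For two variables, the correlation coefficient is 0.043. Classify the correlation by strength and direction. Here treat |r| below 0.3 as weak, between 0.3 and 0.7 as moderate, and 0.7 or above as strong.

r = 0.043 > 0 so the relationship is positive.
|r| = 0.043, which falls in the weak range.

weak positive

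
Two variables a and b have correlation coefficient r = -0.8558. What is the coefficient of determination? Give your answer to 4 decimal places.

0.7324

r² = (-0.8558)² = 0.7324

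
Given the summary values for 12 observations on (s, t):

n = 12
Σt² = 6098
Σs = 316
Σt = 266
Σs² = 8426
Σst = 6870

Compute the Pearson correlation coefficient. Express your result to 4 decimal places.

-0.9269

r = (nΣst − ΣsΣt) / √[(nΣs² − (Σs)²)(nΣt² − (Σt)²)]
Numerator: 12×6870 − 316×266 = -1616
Denominator: √[(101112 − 99856)(73176 − 70756)] = √[1256 × 2420] = 1743.4219
r = -1616 / 1743.4219 ≈ -0.9269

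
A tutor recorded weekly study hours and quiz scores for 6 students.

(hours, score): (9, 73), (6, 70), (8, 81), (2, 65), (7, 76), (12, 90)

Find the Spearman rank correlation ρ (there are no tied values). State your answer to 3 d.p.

0.829

Rank hours: 5, 2, 4, 1, 3, 6
Rank score: 3, 2, 5, 1, 4, 6
d = rank(hours) − rank(score): 2, 0, -1, 0, -1, 0; Σd² = 6
ρ = 1 − 6Σd² / [n(n²−1)] = 1 − 6×6 / (6×35) = 1 − 36/210 ≈ 0.829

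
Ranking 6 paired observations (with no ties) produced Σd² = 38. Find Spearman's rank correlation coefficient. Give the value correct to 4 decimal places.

ρ = 1 − 6Σd² / [n(n²−1)] = 1 − 6×38 / (6×35)
  = 1 − 228/210 = 1 − 1.08571 ≈ -0.0857

-0.0857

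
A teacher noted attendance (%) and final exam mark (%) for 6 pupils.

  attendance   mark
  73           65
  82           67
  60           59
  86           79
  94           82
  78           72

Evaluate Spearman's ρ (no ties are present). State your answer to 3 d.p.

Rank attendance: 2, 4, 1, 5, 6, 3
Rank mark: 2, 3, 1, 5, 6, 4
d = rank(attendance) − rank(mark): 0, 1, 0, 0, 0, -1; Σd² = 2
ρ = 1 − 6Σd² / [n(n²−1)] = 1 − 6×2 / (6×35) = 1 − 12/210 ≈ 0.943

0.943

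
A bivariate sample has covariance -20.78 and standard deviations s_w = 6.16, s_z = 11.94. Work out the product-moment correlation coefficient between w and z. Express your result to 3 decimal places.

-0.283

r = Cov(w,z) / (s_w · s_z) = -20.78 / (6.16 × 11.94)
  = -20.78 / 73.5504 ≈ -0.283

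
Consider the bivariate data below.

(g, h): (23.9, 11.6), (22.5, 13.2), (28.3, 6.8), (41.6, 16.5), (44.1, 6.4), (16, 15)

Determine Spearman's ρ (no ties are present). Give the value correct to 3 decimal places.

Rank g: 3, 2, 4, 5, 6, 1
Rank h: 3, 4, 2, 6, 1, 5
d = rank(g) − rank(h): 0, -2, 2, -1, 5, -4; Σd² = 50
ρ = 1 − 6Σd² / [n(n²−1)] = 1 − 6×50 / (6×35) = 1 − 300/210 ≈ -0.429

-0.429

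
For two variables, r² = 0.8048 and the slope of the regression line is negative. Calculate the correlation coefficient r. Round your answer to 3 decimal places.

-0.897

|r| = √0.8048 = 0.897
The association is negative, so r = −0.897.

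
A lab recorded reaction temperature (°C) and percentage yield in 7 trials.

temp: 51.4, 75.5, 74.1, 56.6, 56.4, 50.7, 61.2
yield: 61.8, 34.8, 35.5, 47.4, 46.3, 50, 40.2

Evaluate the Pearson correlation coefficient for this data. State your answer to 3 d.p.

n = 7, Σx = 425.9, Σy = 316, Σx² = 26533.47, Σy² = 14797.02, Σxy = 18723.87
nΣxy − ΣxΣy = 131067.09 − 134584.4 = -3517.31
nΣx² − (Σx)² = 185734.29 − 181390.81 = 4343.48; nΣy² − (Σy)² = 103579.14 − 99856 = 3723.14
r = -3517.31 / √(4343.48 × 3723.14) = -3517.31 / 4021.3660 ≈ -0.875

-0.875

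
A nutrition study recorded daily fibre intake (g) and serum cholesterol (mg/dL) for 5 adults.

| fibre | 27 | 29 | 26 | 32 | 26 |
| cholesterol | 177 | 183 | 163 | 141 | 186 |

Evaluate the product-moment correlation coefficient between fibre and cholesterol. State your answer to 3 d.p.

n = 5, Σx = 140, Σy = 850, Σx² = 3946, Σy² = 145864, Σxy = 23672
nΣxy − ΣxΣy = 118360 − 119000 = -640
nΣx² − (Σx)² = 19730 − 19600 = 130; nΣy² − (Σy)² = 729320 − 722500 = 6820
r = -640 / √(130 × 6820) = -640 / 941.5944 ≈ -0.680

-0.680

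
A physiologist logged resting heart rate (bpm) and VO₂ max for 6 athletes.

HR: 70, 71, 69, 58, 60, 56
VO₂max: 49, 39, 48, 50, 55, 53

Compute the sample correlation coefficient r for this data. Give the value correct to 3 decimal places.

-0.734

n = 6, Σx = 384, Σy = 294, Σx² = 24802, Σy² = 14560, Σxy = 18679
nΣxy − ΣxΣy = 112074 − 112896 = -822
nΣx² − (Σx)² = 148812 − 147456 = 1356; nΣy² − (Σy)² = 87360 − 86436 = 924
r = -822 / √(1356 × 924) = -822 / 1119.3498 ≈ -0.734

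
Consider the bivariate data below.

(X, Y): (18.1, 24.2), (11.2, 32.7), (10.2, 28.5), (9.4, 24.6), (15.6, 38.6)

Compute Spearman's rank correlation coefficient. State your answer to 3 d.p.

Rank X: 5, 3, 2, 1, 4
Rank Y: 1, 4, 3, 2, 5
d = rank(X) − rank(Y): 4, -1, -1, -1, -1; Σd² = 20
ρ = 1 − 6Σd² / [n(n²−1)] = 1 − 6×20 / (5×24) = 1 − 120/120 ≈ 0.000

0.000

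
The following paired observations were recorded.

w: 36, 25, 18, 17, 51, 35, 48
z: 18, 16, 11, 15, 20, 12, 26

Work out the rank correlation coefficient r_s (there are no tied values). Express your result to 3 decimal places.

Rank w: 5, 3, 2, 1, 7, 4, 6
Rank z: 5, 4, 1, 3, 6, 2, 7
d = rank(w) − rank(z): 0, -1, 1, -2, 1, 2, -1; Σd² = 12
ρ = 1 − 6Σd² / [n(n²−1)] = 1 − 6×12 / (7×48) = 1 − 72/336 ≈ 0.786

0.786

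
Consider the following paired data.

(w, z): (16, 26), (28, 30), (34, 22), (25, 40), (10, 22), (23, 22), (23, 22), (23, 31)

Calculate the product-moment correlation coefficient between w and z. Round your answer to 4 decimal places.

0.1754

n = 8, Σw = 182, Σz = 215, Σw² = 4508, Σz² = 6073, Σwz = 4949
nΣwz − ΣwΣz = 39592 − 39130 = 462
nΣw² − (Σw)² = 36064 − 33124 = 2940; nΣz² − (Σz)² = 48584 − 46225 = 2359
r = 462 / √(2940 × 2359) = 462 / 2633.5262 ≈ 0.1754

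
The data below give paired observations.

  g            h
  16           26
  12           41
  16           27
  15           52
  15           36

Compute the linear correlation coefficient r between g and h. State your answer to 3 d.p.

n = 5, Σg = 74, Σh = 182, Σg² = 1106, Σh² = 7086, Σgh = 2660
nΣgh − ΣgΣh = 13300 − 13468 = -168
nΣg² − (Σg)² = 5530 − 5476 = 54; nΣh² − (Σh)² = 35430 − 33124 = 2306
r = -168 / √(54 × 2306) = -168 / 352.8796 ≈ -0.476

-0.476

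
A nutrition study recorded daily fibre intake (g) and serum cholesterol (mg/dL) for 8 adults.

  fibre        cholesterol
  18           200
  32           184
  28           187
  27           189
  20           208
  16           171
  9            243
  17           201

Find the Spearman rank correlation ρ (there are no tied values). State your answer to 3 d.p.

-0.429

Rank fibre: 4, 8, 7, 6, 5, 2, 1, 3
Rank cholesterol: 5, 2, 3, 4, 7, 1, 8, 6
d = rank(fibre) − rank(cholesterol): -1, 6, 4, 2, -2, 1, -7, -3; Σd² = 120
ρ = 1 − 6Σd² / [n(n²−1)] = 1 − 6×120 / (8×63) = 1 − 720/504 ≈ -0.429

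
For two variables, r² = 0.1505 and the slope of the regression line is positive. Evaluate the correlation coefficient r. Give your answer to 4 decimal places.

0.3879

|r| = √0.1505 = 0.3879
The association is positive, so r = 0.3879.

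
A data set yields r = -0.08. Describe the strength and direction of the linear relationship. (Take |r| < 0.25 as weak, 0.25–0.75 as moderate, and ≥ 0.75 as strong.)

weak negative

r = -0.08 < 0 so the relationship is negative.
|r| = 0.08, which falls in the weak range.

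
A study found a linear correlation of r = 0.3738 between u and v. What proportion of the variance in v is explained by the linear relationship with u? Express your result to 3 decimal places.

0.140

r² = (0.3738)² = 0.140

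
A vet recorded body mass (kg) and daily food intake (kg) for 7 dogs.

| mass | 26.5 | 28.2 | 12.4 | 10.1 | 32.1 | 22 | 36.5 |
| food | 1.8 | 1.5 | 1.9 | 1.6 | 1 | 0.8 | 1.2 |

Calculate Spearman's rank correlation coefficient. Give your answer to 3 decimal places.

Rank mass: 4, 5, 2, 1, 6, 3, 7
Rank food: 6, 4, 7, 5, 2, 1, 3
d = rank(mass) − rank(food): -2, 1, -5, -4, 4, 2, 4; Σd² = 82
ρ = 1 − 6Σd² / [n(n²−1)] = 1 − 6×82 / (7×48) = 1 − 492/336 ≈ -0.464

-0.464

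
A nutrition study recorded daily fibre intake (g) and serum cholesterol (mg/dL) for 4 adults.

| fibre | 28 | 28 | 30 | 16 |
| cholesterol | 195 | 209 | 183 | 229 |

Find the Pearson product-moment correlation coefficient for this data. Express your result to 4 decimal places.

n = 4, Σx = 102, Σy = 816, Σx² = 2724, Σy² = 167636, Σxy = 20466
nΣxy − ΣxΣy = 81864 − 83232 = -1368
nΣx² − (Σx)² = 10896 − 10404 = 492; nΣy² − (Σy)² = 670544 − 665856 = 4688
r = -1368 / √(492 × 4688) = -1368 / 1518.7152 ≈ -0.9008

-0.9008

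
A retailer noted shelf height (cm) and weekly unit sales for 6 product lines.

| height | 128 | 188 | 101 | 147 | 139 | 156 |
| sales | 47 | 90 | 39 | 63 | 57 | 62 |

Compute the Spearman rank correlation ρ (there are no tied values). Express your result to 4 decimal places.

Rank height: 2, 6, 1, 4, 3, 5
Rank sales: 2, 6, 1, 5, 3, 4
d = rank(height) − rank(sales): 0, 0, 0, -1, 0, 1; Σd² = 2
ρ = 1 − 6Σd² / [n(n²−1)] = 1 − 6×2 / (6×35) = 1 − 12/210 ≈ 0.9429

0.9429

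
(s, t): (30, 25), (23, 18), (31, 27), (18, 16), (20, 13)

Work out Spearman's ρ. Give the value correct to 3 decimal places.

0.900

Rank s: 4, 3, 5, 1, 2
Rank t: 4, 3, 5, 2, 1
d = rank(s) − rank(t): 0, 0, 0, -1, 1; Σd² = 2
ρ = 1 − 6Σd² / [n(n²−1)] = 1 − 6×2 / (5×24) = 1 − 12/120 ≈ 0.900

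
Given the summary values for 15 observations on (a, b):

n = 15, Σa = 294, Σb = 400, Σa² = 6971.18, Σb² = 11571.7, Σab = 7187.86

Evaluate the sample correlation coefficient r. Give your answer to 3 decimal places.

r = (nΣab − ΣaΣb) / √[(nΣa² − (Σa)²)(nΣb² − (Σb)²)]
Numerator: 15×7187.86 − 294×400 = -9782.1
Denominator: √[(104567.7 − 86436)(173575.5 − 160000)] = √[18131.7 × 13575.5] = 15689.0692
r = -9782.1 / 15689.0692 ≈ -0.623

-0.623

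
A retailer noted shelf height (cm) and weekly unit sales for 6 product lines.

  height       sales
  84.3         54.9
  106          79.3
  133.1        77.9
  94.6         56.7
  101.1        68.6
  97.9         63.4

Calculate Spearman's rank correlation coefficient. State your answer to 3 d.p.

Rank height: 1, 5, 6, 2, 4, 3
Rank sales: 1, 6, 5, 2, 4, 3
d = rank(height) − rank(sales): 0, -1, 1, 0, 0, 0; Σd² = 2
ρ = 1 − 6Σd² / [n(n²−1)] = 1 − 6×2 / (6×35) = 1 − 12/210 ≈ 0.943

0.943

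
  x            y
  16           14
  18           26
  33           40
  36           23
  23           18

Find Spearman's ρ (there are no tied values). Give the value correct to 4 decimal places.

0.5000

Rank x: 1, 2, 4, 5, 3
Rank y: 1, 4, 5, 3, 2
d = rank(x) − rank(y): 0, -2, -1, 2, 1; Σd² = 10
ρ = 1 − 6Σd² / [n(n²−1)] = 1 − 6×10 / (5×24) = 1 − 60/120 ≈ 0.5000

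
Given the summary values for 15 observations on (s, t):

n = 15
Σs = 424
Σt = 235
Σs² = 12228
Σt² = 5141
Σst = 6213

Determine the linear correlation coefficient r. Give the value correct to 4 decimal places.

-0.7216

r = (nΣst − ΣsΣt) / √[(nΣs² − (Σs)²)(nΣt² − (Σt)²)]
Numerator: 15×6213 − 424×235 = -6445
Denominator: √[(183420 − 179776)(77115 − 55225)] = √[3644 × 21890] = 8931.2463
r = -6445 / 8931.2463 ≈ -0.7216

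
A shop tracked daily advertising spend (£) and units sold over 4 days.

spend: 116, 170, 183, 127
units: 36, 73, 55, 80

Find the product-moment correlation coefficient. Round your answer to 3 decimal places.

n = 4, Σx = 596, Σy = 244, Σx² = 91974, Σy² = 16050, Σxy = 36811
nΣxy − ΣxΣy = 147244 − 145424 = 1820
nΣx² − (Σx)² = 367896 − 355216 = 12680; nΣy² − (Σy)² = 64200 − 59536 = 4664
r = 1820 / √(12680 × 4664) = 1820 / 7690.2224 ≈ 0.237

0.237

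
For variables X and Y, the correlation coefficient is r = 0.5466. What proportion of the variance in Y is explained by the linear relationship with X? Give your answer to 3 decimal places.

0.299

r² = (0.5466)² = 0.299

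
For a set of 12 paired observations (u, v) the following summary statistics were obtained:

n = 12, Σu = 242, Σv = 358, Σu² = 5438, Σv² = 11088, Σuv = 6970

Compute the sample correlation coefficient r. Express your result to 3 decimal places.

-0.524

r = (nΣuv − ΣuΣv) / √[(nΣu² − (Σu)²)(nΣv² − (Σv)²)]
Numerator: 12×6970 − 242×358 = -2996
Denominator: √[(65256 − 58564)(133056 − 128164)] = √[6692 × 4892] = 5721.6487
r = -2996 / 5721.6487 ≈ -0.524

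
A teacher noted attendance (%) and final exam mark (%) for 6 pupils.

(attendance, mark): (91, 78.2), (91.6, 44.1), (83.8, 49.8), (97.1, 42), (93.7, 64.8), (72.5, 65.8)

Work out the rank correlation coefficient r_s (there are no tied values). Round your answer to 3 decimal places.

-0.600

Rank attendance: 3, 4, 2, 6, 5, 1
Rank mark: 6, 2, 3, 1, 4, 5
d = rank(attendance) − rank(mark): -3, 2, -1, 5, 1, -4; Σd² = 56
ρ = 1 − 6Σd² / [n(n²−1)] = 1 − 6×56 / (6×35) = 1 − 336/210 ≈ -0.600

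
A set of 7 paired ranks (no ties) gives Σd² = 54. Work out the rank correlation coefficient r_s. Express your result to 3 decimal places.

ρ = 1 − 6Σd² / [n(n²−1)] = 1 − 6×54 / (7×48)
  = 1 − 324/336 = 1 − 0.9643 ≈ 0.036

0.036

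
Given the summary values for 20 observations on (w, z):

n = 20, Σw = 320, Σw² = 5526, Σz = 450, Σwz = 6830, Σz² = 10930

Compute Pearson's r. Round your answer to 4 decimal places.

-0.6472

r = (nΣwz − ΣwΣz) / √[(nΣw² − (Σw)²)(nΣz² − (Σz)²)]
Numerator: 20×6830 − 320×450 = -7400
Denominator: √[(110520 − 102400)(218600 − 202500)] = √[8120 × 16100] = 11433.8095
r = -7400 / 11433.8095 ≈ -0.6472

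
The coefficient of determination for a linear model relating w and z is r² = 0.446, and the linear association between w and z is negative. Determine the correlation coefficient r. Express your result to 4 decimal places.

|r| = √0.446 = 0.6678
The association is negative, so r = −0.6678.

-0.6678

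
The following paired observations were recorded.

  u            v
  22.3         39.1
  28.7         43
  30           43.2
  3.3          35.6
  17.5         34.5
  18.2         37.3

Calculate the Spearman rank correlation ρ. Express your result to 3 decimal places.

Rank u: 4, 5, 6, 1, 2, 3
Rank v: 4, 5, 6, 2, 1, 3
d = rank(u) − rank(v): 0, 0, 0, -1, 1, 0; Σd² = 2
ρ = 1 − 6Σd² / [n(n²−1)] = 1 − 6×2 / (6×35) = 1 − 12/210 ≈ 0.943

0.943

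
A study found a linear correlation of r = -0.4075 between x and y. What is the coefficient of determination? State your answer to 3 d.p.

0.166

r² = (-0.4075)² = 0.166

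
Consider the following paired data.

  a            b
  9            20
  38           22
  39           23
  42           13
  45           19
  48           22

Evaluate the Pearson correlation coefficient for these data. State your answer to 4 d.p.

n = 6, Σa = 221, Σb = 119, Σa² = 9139, Σb² = 2427, Σab = 4370
nΣab − ΣaΣb = 26220 − 26299 = -79
nΣa² − (Σa)² = 54834 − 48841 = 5993; nΣb² − (Σb)² = 14562 − 14161 = 401
r = -79 / √(5993 × 401) = -79 / 1550.2235 ≈ -0.0510

-0.0510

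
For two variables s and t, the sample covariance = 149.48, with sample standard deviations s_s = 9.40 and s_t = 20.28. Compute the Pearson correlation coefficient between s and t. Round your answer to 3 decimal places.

0.784

r = Cov(s,t) / (s_s · s_t) = 149.48 / (9.40 × 20.28)
  = 149.48 / 190.6320 ≈ 0.784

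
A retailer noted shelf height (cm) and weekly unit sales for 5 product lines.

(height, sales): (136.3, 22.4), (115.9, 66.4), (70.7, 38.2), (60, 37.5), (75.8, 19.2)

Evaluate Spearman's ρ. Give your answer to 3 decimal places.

Rank height: 5, 4, 2, 1, 3
Rank sales: 2, 5, 4, 3, 1
d = rank(height) − rank(sales): 3, -1, -2, -2, 2; Σd² = 22
ρ = 1 − 6Σd² / [n(n²−1)] = 1 − 6×22 / (5×24) = 1 − 132/120 ≈ -0.100

-0.100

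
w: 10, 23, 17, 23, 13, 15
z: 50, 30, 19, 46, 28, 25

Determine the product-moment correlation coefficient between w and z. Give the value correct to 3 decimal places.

-0.071

n = 6, Σw = 101, Σz = 198, Σw² = 1841, Σz² = 7286, Σwz = 3310
nΣwz − ΣwΣz = 19860 − 19998 = -138
nΣw² − (Σw)² = 11046 − 10201 = 845; nΣz² − (Σz)² = 43716 − 39204 = 4512
r = -138 / √(845 × 4512) = -138 / 1952.5983 ≈ -0.071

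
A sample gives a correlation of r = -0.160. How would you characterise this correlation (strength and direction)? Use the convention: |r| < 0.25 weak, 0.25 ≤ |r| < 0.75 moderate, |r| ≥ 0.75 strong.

weak negative

r = -0.160 < 0 so the relationship is negative.
|r| = 0.160, which falls in the weak range.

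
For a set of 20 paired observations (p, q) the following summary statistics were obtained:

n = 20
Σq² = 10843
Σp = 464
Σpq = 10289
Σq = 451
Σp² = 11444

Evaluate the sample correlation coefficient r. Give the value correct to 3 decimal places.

-0.258

r = (nΣpq − ΣpΣq) / √[(nΣp² − (Σp)²)(nΣq² − (Σq)²)]
Numerator: 20×10289 − 464×451 = -3484
Denominator: √[(228880 − 215296)(216860 − 203401)] = √[13584 × 13459] = 13521.3556
r = -3484 / 13521.3556 ≈ -0.258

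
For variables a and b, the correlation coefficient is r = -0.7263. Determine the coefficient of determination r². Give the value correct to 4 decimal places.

0.5275

r² = (-0.7263)² = 0.5275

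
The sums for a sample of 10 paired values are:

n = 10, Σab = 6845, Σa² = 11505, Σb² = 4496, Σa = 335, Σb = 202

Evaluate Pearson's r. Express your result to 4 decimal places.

r = (nΣab − ΣaΣb) / √[(nΣa² − (Σa)²)(nΣb² − (Σb)²)]
Numerator: 10×6845 − 335×202 = 780
Denominator: √[(115050 − 112225)(44960 − 40804)] = √[2825 × 4156] = 3426.4705
r = 780 / 3426.4705 ≈ 0.2276

0.2276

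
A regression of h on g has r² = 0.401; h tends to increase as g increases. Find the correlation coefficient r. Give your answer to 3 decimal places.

|r| = √0.401 = 0.633
The association is positive, so r = 0.633.

0.633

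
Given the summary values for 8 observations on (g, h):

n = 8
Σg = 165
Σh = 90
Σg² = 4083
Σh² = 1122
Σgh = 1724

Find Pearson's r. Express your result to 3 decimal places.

-0.485

r = (nΣgh − ΣgΣh) / √[(nΣg² − (Σg)²)(nΣh² − (Σh)²)]
Numerator: 8×1724 − 165×90 = -1058
Denominator: √[(32664 − 27225)(8976 − 8100)] = √[5439 × 876] = 2182.7881
r = -1058 / 2182.7881 ≈ -0.485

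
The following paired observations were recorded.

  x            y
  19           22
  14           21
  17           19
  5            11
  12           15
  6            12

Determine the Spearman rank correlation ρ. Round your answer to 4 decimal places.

Rank x: 6, 4, 5, 1, 3, 2
Rank y: 6, 5, 4, 1, 3, 2
d = rank(x) − rank(y): 0, -1, 1, 0, 0, 0; Σd² = 2
ρ = 1 − 6Σd² / [n(n²−1)] = 1 − 6×2 / (6×35) = 1 − 12/210 ≈ 0.9429

0.9429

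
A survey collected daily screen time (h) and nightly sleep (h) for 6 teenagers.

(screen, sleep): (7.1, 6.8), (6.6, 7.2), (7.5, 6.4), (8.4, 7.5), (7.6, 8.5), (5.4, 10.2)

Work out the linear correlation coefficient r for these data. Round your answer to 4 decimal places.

-0.6158

n = 6, Σx = 42.6, Σy = 46.6, Σx² = 307.7, Σy² = 371.58, Σxy = 326.48
nΣxy − ΣxΣy = 1958.88 − 1985.16 = -26.28
nΣx² − (Σx)² = 1846.2 − 1814.76 = 31.44; nΣy² − (Σy)² = 2229.48 − 2171.56 = 57.92
r = -26.28 / √(31.44 × 57.92) = -26.28 / 42.6732 ≈ -0.6158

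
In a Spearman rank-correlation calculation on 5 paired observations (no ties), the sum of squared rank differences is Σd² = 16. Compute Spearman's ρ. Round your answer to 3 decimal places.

0.200

ρ = 1 − 6Σd² / [n(n²−1)] = 1 − 6×16 / (5×24)
  = 1 − 96/120 = 1 − 0.8000 ≈ 0.200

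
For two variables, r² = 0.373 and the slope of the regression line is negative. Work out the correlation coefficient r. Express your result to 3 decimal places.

-0.611

|r| = √0.373 = 0.611
The association is negative, so r = −0.611.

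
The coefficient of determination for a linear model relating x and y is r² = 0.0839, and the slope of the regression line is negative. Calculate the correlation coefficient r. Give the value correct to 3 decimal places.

|r| = √0.0839 = 0.290
The association is negative, so r = −0.290.

-0.290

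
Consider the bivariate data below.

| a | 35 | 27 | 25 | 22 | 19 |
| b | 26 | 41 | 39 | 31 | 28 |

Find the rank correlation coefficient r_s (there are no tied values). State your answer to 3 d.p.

0.000

Rank a: 5, 4, 3, 2, 1
Rank b: 1, 5, 4, 3, 2
d = rank(a) − rank(b): 4, -1, -1, -1, -1; Σd² = 20
ρ = 1 − 6Σd² / [n(n²−1)] = 1 − 6×20 / (5×24) = 1 − 120/120 ≈ 0.000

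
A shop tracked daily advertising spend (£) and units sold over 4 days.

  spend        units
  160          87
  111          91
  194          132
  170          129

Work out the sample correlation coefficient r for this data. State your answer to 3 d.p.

n = 4, Σx = 635, Σy = 439, Σx² = 104457, Σy² = 49915, Σxy = 71559
nΣxy − ΣxΣy = 286236 − 278765 = 7471
nΣx² − (Σx)² = 417828 − 403225 = 14603; nΣy² − (Σy)² = 199660 − 192721 = 6939
r = 7471 / √(14603 × 6939) = 7471 / 10066.2911 ≈ 0.742

0.742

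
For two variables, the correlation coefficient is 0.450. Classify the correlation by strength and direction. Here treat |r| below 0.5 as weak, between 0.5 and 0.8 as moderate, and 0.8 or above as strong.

weak positive

r = 0.450 > 0 so the relationship is positive.
|r| = 0.450, which falls in the weak range.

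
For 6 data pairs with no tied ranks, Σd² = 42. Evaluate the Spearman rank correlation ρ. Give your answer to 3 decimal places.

-0.200

ρ = 1 − 6Σd² / [n(n²−1)] = 1 − 6×42 / (6×35)
  = 1 − 252/210 = 1 − 1.2000 ≈ -0.200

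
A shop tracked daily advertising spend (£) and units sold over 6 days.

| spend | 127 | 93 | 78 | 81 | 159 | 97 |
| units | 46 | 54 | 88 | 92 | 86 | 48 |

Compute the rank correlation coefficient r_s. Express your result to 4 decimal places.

Rank spend: 5, 3, 1, 2, 6, 4
Rank units: 1, 3, 5, 6, 4, 2
d = rank(spend) − rank(units): 4, 0, -4, -4, 2, 2; Σd² = 56
ρ = 1 − 6Σd² / [n(n²−1)] = 1 − 6×56 / (6×35) = 1 − 336/210 ≈ -0.6000

-0.6000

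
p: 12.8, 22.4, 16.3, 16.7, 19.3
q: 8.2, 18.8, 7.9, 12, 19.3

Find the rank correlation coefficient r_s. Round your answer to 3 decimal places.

0.800

Rank p: 1, 5, 2, 3, 4
Rank q: 2, 4, 1, 3, 5
d = rank(p) − rank(q): -1, 1, 1, 0, -1; Σd² = 4
ρ = 1 − 6Σd² / [n(n²−1)] = 1 − 6×4 / (5×24) = 1 − 24/120 ≈ 0.800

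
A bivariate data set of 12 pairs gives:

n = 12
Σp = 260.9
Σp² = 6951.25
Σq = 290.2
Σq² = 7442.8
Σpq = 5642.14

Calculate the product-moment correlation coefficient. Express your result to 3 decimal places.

-0.905

r = (nΣpq − ΣpΣq) / √[(nΣp² − (Σp)²)(nΣq² − (Σq)²)]
Numerator: 12×5642.14 − 260.9×290.2 = -8007.5
Denominator: √[(83415 − 68068.81)(89313.6 − 84216.04)] = √[15346.19 × 5097.56] = 8844.6664
r = -8007.5 / 8844.6664 ≈ -0.905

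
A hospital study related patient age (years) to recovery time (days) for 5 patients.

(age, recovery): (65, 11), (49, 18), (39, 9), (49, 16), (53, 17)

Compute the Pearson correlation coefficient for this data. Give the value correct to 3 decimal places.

0.081

n = 5, Σx = 255, Σy = 71, Σx² = 13357, Σy² = 1071, Σxy = 3633
nΣxy − ΣxΣy = 18165 − 18105 = 60
nΣx² − (Σx)² = 66785 − 65025 = 1760; nΣy² − (Σy)² = 5355 − 5041 = 314
r = 60 / √(1760 × 314) = 60 / 743.3976 ≈ 0.081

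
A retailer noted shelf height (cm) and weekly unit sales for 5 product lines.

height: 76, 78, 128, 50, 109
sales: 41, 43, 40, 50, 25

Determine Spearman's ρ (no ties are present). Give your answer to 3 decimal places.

Rank height: 2, 3, 5, 1, 4
Rank sales: 3, 4, 2, 5, 1
d = rank(height) − rank(sales): -1, -1, 3, -4, 3; Σd² = 36
ρ = 1 − 6Σd² / [n(n²−1)] = 1 − 6×36 / (5×24) = 1 − 216/120 ≈ -0.800

-0.800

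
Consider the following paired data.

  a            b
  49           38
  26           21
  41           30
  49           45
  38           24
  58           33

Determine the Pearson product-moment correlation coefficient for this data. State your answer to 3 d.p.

0.732

n = 6, Σa = 261, Σb = 191, Σa² = 11967, Σb² = 6475, Σab = 8669
nΣab − ΣaΣb = 52014 − 49851 = 2163
nΣa² − (Σa)² = 71802 − 68121 = 3681; nΣb² − (Σb)² = 38850 − 36481 = 2369
r = 2163 / √(3681 × 2369) = 2163 / 2953.0135 ≈ 0.732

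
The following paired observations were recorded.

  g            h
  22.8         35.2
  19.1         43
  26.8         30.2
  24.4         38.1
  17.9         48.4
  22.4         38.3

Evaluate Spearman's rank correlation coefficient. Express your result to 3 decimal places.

-0.943

Rank g: 4, 2, 6, 5, 1, 3
Rank h: 2, 5, 1, 3, 6, 4
d = rank(g) − rank(h): 2, -3, 5, 2, -5, -1; Σd² = 68
ρ = 1 − 6Σd² / [n(n²−1)] = 1 − 6×68 / (6×35) = 1 − 408/210 ≈ -0.943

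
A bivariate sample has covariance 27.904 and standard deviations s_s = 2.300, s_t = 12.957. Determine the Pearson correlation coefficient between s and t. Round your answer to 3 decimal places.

0.936

r = Cov(s,t) / (s_s · s_t) = 27.904 / (2.300 × 12.957)
  = 27.904 / 29.8011 ≈ 0.936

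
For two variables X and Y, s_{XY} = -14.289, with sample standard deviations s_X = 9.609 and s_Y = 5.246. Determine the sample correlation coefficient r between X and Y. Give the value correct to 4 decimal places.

r = Cov(X,Y) / (s_X · s_Y) = -14.289 / (9.609 × 5.246)
  = -14.289 / 50.4088 ≈ -0.2835

-0.2835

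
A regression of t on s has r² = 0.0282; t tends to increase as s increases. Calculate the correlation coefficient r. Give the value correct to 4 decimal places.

0.1679

|r| = √0.0282 = 0.1679
The association is positive, so r = 0.1679.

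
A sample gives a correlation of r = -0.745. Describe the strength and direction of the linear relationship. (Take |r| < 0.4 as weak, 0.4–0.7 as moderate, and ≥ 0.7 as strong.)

r = -0.745 < 0 so the relationship is negative.
|r| = 0.745, which falls in the strong range.

strong negative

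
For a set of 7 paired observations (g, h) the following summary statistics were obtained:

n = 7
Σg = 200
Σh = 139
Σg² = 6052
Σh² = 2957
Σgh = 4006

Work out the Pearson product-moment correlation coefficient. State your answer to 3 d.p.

r = (nΣgh − ΣgΣh) / √[(nΣg² − (Σg)²)(nΣh² − (Σh)²)]
Numerator: 7×4006 − 200×139 = 242
Denominator: √[(42364 − 40000)(20699 − 19321)] = √[2364 × 1378] = 1804.8801
r = 242 / 1804.8801 ≈ 0.134

0.134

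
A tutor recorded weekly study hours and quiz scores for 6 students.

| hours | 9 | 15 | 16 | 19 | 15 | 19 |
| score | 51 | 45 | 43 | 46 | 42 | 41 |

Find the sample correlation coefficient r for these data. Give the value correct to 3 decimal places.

-0.738

n = 6, Σx = 93, Σy = 268, Σx² = 1509, Σy² = 12036, Σxy = 4105
nΣxy − ΣxΣy = 24630 − 24924 = -294
nΣx² − (Σx)² = 9054 − 8649 = 405; nΣy² − (Σy)² = 72216 − 71824 = 392
r = -294 / √(405 × 392) = -294 / 398.4470 ≈ -0.738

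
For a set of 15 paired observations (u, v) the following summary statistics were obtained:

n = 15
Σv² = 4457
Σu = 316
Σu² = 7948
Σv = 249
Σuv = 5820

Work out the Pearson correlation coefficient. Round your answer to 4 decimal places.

0.8887

r = (nΣuv − ΣuΣv) / √[(nΣu² − (Σu)²)(nΣv² − (Σv)²)]
Numerator: 15×5820 − 316×249 = 8616
Denominator: √[(119220 − 99856)(66855 − 62001)] = √[19364 × 4854] = 9694.9913
r = 8616 / 9694.9913 ≈ 0.8887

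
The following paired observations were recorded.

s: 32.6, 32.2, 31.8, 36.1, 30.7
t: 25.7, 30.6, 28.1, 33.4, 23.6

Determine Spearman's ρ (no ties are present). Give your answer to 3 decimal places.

Rank s: 4, 3, 2, 5, 1
Rank t: 2, 4, 3, 5, 1
d = rank(s) − rank(t): 2, -1, -1, 0, 0; Σd² = 6
ρ = 1 − 6Σd² / [n(n²−1)] = 1 − 6×6 / (5×24) = 1 − 36/120 ≈ 0.700

0.700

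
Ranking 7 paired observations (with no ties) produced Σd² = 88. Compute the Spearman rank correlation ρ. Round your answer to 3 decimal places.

ρ = 1 − 6Σd² / [n(n²−1)] = 1 − 6×88 / (7×48)
  = 1 − 528/336 = 1 − 1.5714 ≈ -0.571

-0.571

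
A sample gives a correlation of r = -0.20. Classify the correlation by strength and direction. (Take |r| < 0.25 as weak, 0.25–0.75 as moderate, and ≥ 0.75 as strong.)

weak negative

r = -0.20 < 0 so the relationship is negative.
|r| = 0.20, which falls in the weak range.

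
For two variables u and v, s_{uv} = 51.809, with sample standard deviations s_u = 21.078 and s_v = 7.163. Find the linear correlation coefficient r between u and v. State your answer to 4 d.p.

r = Cov(u,v) / (s_u · s_v) = 51.809 / (21.078 × 7.163)
  = 51.809 / 150.9817 ≈ 0.3431

0.3431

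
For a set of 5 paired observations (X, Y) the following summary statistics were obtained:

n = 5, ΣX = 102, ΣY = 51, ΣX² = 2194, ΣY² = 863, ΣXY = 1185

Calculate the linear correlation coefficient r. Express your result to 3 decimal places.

r = (nΣXY − ΣXΣY) / √[(nΣX² − (ΣX)²)(nΣY² − (ΣY)²)]
Numerator: 5×1185 − 102×51 = 723
Denominator: √[(10970 − 10404)(4315 − 2601)] = √[566 × 1714] = 984.9487
r = 723 / 984.9487 ≈ 0.734

0.734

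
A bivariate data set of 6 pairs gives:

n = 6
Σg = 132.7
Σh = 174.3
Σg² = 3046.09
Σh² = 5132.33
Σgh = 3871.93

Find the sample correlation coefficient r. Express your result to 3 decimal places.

r = (nΣgh − ΣgΣh) / √[(nΣg² − (Σg)²)(nΣh² − (Σh)²)]
Numerator: 6×3871.93 − 132.7×174.3 = 101.97
Denominator: √[(18276.54 − 17609.29)(30793.98 − 30380.49)] = √[667.25 × 413.49] = 525.2630
r = 101.97 / 525.2630 ≈ 0.194

0.194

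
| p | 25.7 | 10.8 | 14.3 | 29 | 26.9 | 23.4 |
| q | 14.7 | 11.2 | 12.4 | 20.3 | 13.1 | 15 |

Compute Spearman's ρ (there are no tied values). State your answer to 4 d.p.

Rank p: 4, 1, 2, 6, 5, 3
Rank q: 4, 1, 2, 6, 3, 5
d = rank(p) − rank(q): 0, 0, 0, 0, 2, -2; Σd² = 8
ρ = 1 − 6Σd² / [n(n²−1)] = 1 − 6×8 / (6×35) = 1 − 48/210 ≈ 0.7714

0.7714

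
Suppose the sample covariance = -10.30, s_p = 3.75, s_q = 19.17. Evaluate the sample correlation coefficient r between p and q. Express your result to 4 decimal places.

-0.1433

r = Cov(p,q) / (s_p · s_q) = -10.30 / (3.75 × 19.17)
  = -10.30 / 71.8875 ≈ -0.1433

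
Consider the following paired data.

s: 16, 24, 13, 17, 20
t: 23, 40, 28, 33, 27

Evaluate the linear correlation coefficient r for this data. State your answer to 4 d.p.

n = 5, Σs = 90, Σt = 151, Σs² = 1690, Σt² = 4731, Σst = 2793
nΣst − ΣsΣt = 13965 − 13590 = 375
nΣs² − (Σs)² = 8450 − 8100 = 350; nΣt² − (Σt)² = 23655 − 22801 = 854
r = 375 / √(350 × 854) = 375 / 546.7175 ≈ 0.6859

0.6859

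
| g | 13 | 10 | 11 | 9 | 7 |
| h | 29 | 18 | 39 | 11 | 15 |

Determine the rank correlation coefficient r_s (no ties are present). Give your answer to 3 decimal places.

0.800

Rank g: 5, 3, 4, 2, 1
Rank h: 4, 3, 5, 1, 2
d = rank(g) − rank(h): 1, 0, -1, 1, -1; Σd² = 4
ρ = 1 − 6Σd² / [n(n²−1)] = 1 − 6×4 / (5×24) = 1 − 24/120 ≈ 0.800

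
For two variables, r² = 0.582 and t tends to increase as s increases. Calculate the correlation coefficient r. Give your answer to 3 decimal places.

|r| = √0.582 = 0.763
The association is positive, so r = 0.763.

0.763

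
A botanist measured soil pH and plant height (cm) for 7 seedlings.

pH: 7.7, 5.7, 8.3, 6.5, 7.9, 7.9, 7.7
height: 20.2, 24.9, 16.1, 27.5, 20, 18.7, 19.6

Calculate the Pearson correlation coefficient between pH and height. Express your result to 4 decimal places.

n = 7, Σx = 51.7, Σy = 147, Σx² = 387.03, Σy² = 3177.36, Σxy = 1066.5
nΣxy − ΣxΣy = 7465.5 − 7599.9 = -134.4
nΣx² − (Σx)² = 2709.21 − 2672.89 = 36.32; nΣy² − (Σy)² = 22241.52 − 21609 = 632.52
r = -134.4 / √(36.32 × 632.52) = -134.4 / 151.5689 ≈ -0.8867

-0.8867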